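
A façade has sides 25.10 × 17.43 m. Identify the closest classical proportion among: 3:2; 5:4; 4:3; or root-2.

Ratio = 25.10 / 17.43 ≈ 1.440.
Distances: 3:2 1.500 (Δ 0.060); 5:4 1.250 (Δ 0.190); 4:3 1.333 (Δ 0.107); root-2 1.414 (Δ 0.026).

root-2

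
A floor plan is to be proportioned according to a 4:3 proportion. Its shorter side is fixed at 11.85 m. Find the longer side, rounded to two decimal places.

15.80 m

4:3 ≈ 1.33333.
Longer side = 11.85 × 1.33333 ≈ 15.8000 → 15.80 m.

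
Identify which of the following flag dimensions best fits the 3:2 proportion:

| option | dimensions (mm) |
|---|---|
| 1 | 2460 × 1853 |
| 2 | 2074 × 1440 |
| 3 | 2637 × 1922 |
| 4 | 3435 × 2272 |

4

Target 3:2 ≈ 1.500.
1: 1.328 (Δ0.172)  2: 1.440 (Δ0.060)  3: 1.372 (Δ0.128)  4: 1.512 (Δ0.012)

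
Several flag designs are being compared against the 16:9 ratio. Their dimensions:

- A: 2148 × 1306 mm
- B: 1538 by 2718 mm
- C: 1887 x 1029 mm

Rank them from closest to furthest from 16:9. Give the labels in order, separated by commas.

A: 2148/1306 ≈ 1.645 → |1.645 − 1.778| = 0.133
B: 2718/1538 ≈ 1.767 → |1.767 − 1.778| = 0.011
C: 1887/1029 ≈ 1.834 → |1.834 − 1.778| = 0.056

B, C, A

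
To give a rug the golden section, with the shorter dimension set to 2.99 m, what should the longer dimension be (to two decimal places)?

4.84 m

golden ratio ≈ 1.61803.
Longer side = 2.99 × 1.61803 ≈ 4.8379 → 4.84 m.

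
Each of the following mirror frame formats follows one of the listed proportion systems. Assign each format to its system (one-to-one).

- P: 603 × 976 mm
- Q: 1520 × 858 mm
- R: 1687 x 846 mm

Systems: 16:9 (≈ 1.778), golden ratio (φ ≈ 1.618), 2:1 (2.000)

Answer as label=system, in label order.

P=golden ratio, Q=16:9, R=2:1

Ratios: P ≈ 1.619; Q ≈ 1.772; R ≈ 1.994.
Targets: 16:9 ≈ 1.778; golden ratio ≈ 1.618; 2:1 ≈ 2.000.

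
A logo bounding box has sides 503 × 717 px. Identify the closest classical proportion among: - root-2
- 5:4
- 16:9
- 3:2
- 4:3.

717/503 ≈ 1.425. Nearest candidates are root-2 (1.414, off by 0.011) and 3:2 (1.500, off by 0.075).

root-2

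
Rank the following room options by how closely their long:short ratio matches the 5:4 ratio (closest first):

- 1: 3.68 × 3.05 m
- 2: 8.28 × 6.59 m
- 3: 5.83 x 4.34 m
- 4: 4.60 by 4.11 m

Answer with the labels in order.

1: 3.68/3.05 ≈ 1.207 → |1.207 − 1.250| = 0.043
2: 8.28/6.59 ≈ 1.256 → |1.256 − 1.250| = 0.006
3: 5.83/4.34 ≈ 1.343 → |1.343 − 1.250| = 0.093
4: 4.60/4.11 ≈ 1.119 → |1.119 − 1.250| = 0.131

2, 1, 3, 4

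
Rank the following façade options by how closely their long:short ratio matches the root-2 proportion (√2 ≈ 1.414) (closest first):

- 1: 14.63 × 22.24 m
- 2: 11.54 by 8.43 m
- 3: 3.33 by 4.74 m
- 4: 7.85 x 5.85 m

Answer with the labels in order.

3, 2, 4, 1

Ratios: 1 = 22.24 / 14.63 ≈ 1.520; 2 = 11.54 / 8.43 ≈ 1.369; 3 = 4.74 / 3.33 ≈ 1.423; 4 = 7.85 / 5.85 ≈ 1.342.
|Δ from 1.414|: 1 0.106; 2 0.045; 3 0.009; 4 0.072.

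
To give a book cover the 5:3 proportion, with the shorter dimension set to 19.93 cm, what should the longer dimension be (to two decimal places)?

33.22 cm

5:3 ≈ 1.66667.
Longer side = 19.93 × 1.66667 ≈ 33.2167 → 33.22 cm.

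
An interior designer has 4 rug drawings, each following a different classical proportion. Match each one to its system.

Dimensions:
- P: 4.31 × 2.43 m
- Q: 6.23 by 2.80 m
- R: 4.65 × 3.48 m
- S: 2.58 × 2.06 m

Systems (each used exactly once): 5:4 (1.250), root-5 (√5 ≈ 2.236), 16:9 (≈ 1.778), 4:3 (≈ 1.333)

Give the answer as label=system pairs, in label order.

P=16:9, Q=root-5, R=4:3, S=5:4

Ratios: P ≈ 1.774; Q ≈ 2.225; R ≈ 1.336; S ≈ 1.252.
Targets: 5:4 ≈ 1.250; root-5 ≈ 2.236; 16:9 ≈ 1.778; 4:3 ≈ 1.333.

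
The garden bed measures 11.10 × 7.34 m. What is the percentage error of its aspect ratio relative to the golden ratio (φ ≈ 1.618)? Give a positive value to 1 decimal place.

6.5%

Ratio = 11.10 / 7.34 ≈ 1.5123.
Ideal golden ratio ≈ 1.6180. |1.5123 − 1.6180| / 1.6180 ≈ 6.53% → 6.5%.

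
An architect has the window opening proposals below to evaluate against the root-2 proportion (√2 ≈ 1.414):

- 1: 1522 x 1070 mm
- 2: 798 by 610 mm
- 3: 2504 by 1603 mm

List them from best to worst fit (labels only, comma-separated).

Ratios: 1 = 1522 / 1070 ≈ 1.422; 2 = 798 / 610 ≈ 1.308; 3 = 2504 / 1603 ≈ 1.562.
|Δ from 1.414|: 1 0.008; 2 0.106; 3 0.148.

1, 2, 3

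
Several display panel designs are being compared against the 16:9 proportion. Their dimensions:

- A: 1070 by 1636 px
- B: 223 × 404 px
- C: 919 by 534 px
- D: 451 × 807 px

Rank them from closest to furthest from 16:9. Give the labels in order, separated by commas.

A: 1636/1070 ≈ 1.529 → |1.529 − 1.778| = 0.249
B: 404/223 ≈ 1.812 → |1.812 − 1.778| = 0.034
C: 919/534 ≈ 1.721 → |1.721 − 1.778| = 0.057
D: 807/451 ≈ 1.789 → |1.789 − 1.778| = 0.011

D, B, C, A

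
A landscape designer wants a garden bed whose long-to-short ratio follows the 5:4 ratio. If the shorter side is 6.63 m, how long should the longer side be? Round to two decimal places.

5:4 = 1.25000.
Longer side = 6.63 × 1.25000 ≈ 8.2875 → 8.29 m.

8.29 m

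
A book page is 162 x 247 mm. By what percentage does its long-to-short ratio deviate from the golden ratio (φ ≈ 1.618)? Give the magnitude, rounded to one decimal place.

5.8%

Ratio = 247 / 162 ≈ 1.5247.
Ideal golden ratio ≈ 1.6180. |1.5247 − 1.6180| / 1.6180 ≈ 5.77% → 5.8%.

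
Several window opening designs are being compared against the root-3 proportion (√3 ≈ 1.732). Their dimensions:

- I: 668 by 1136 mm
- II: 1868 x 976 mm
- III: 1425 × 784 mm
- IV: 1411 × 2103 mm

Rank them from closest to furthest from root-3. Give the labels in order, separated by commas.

I: 1136/668 ≈ 1.701 → |1.701 − 1.732| = 0.031
II: 1868/976 ≈ 1.914 → |1.914 − 1.732| = 0.182
III: 1425/784 ≈ 1.818 → |1.818 − 1.732| = 0.086
IV: 2103/1411 ≈ 1.490 → |1.490 − 1.732| = 0.242

I, III, II, IV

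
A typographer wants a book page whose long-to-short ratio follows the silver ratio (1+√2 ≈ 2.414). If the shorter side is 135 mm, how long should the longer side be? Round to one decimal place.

silver ratio ≈ 2.41421.
Longer side = 135 × 2.41421 ≈ 325.918 → 325.9 mm.

325.9 mm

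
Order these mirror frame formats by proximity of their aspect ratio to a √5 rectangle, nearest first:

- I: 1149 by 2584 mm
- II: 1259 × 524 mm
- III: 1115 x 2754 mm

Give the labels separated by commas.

I: 2584/1149 ≈ 2.249 → |2.249 − 2.236| = 0.013
II: 1259/524 ≈ 2.403 → |2.403 − 2.236| = 0.167
III: 2754/1115 ≈ 2.470 → |2.470 − 2.236| = 0.234

I, II, III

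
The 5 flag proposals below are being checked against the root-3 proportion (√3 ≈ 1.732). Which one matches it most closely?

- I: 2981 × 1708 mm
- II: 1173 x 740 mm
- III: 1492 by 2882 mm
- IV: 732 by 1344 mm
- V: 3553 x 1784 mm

I

Ratios (long/short): I ≈ 1.745; II ≈ 1.585; III ≈ 1.932; IV ≈ 1.836; V ≈ 1.992.
root-3 ≈ 1.732; option I is nearest (Δ 0.013).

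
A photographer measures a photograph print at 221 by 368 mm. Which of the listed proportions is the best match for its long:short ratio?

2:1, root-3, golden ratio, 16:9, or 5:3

Ratio = 368 / 221 ≈ 1.665.
Distances: 2:1 2.000 (Δ 0.335); root-3 1.732 (Δ 0.067); golden ratio 1.618 (Δ 0.047); 16:9 1.778 (Δ 0.113); 5:3 1.667 (Δ 0.002).

5:3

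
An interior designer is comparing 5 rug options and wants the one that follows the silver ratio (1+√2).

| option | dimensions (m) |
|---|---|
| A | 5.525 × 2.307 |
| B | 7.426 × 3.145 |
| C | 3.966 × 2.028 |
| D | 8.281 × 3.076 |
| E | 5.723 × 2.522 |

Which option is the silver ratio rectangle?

Ratios (long/short): A ≈ 2.395; B ≈ 2.361; C ≈ 1.956; D ≈ 2.692; E ≈ 2.269.
silver ratio ≈ 2.414; option A is nearest (Δ 0.019).

A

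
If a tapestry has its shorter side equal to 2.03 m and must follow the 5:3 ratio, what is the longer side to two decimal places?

3.38 m

5:3 ≈ 1.66667.
Longer side = 2.03 × 1.66667 ≈ 3.3833 → 3.38 m.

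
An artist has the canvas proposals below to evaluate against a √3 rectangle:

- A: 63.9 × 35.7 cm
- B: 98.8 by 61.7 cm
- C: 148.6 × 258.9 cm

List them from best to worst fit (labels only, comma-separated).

Ratios: A = 63.9 / 35.7 ≈ 1.790; B = 98.8 / 61.7 ≈ 1.601; C = 258.9 / 148.6 ≈ 1.742.
|Δ from 1.732|: A 0.058; B 0.131; C 0.010.

C, A, B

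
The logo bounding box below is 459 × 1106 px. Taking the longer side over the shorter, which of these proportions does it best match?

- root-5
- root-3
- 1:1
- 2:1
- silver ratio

silver ratio

1106/459 ≈ 2.410. Nearest candidates are silver ratio (2.414, off by 0.004) and root-5 (2.236, off by 0.174).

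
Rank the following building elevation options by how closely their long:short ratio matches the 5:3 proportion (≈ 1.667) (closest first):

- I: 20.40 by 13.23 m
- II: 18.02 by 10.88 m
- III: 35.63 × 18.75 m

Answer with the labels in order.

Ratios: I = 20.40 / 13.23 ≈ 1.542; II = 18.02 / 10.88 ≈ 1.656; III = 35.63 / 18.75 ≈ 1.900.
|Δ from 1.667|: I 0.125; II 0.011; III 0.233.

II, I, III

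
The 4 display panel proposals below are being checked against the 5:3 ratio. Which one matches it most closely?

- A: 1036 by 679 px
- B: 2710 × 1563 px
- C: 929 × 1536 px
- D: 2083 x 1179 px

C

Target 5:3 ≈ 1.667.
A: 1.526 (Δ0.141)  B: 1.734 (Δ0.067)  C: 1.653 (Δ0.014)  D: 1.767 (Δ0.100)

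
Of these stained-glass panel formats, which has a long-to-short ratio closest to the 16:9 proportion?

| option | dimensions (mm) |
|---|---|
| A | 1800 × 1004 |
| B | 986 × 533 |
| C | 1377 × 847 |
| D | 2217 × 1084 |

Ratios (long/short): A ≈ 1.793; B ≈ 1.850; C ≈ 1.626; D ≈ 2.045.
16:9 ≈ 1.778; option A is nearest (Δ 0.015).

A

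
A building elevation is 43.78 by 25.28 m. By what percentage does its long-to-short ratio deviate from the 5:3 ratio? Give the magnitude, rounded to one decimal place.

Ratio = 43.78 / 25.28 ≈ 1.7318.
Ideal 5:3 ≈ 1.6667. |1.7318 − 1.6667| / 1.6667 ≈ 3.91% → 3.9%.

3.9%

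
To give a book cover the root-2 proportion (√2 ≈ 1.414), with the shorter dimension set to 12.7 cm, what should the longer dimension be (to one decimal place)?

root-2 ≈ 1.41421.
Longer side = 12.7 × 1.41421 ≈ 17.960 → 18.0 cm.

18.0 cm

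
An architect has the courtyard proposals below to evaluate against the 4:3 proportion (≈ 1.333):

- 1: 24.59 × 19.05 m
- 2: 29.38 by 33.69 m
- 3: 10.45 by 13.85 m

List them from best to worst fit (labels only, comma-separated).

1: 24.59/19.05 ≈ 1.291 → |1.291 − 1.333| = 0.042
2: 33.69/29.38 ≈ 1.147 → |1.147 − 1.333| = 0.186
3: 13.85/10.45 ≈ 1.325 → |1.325 − 1.333| = 0.008

3, 1, 2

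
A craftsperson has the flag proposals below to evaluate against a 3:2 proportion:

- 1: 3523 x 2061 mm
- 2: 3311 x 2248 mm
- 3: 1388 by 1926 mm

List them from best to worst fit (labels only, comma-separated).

2, 3, 1

Ratios: 1 = 3523 / 2061 ≈ 1.709; 2 = 3311 / 2248 ≈ 1.473; 3 = 1926 / 1388 ≈ 1.388.
|Δ from 1.500|: 1 0.209; 2 0.027; 3 0.112.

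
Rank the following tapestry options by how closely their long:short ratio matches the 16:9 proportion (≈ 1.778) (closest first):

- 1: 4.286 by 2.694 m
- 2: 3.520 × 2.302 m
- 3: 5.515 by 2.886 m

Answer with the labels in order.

3, 1, 2

1: 4.286/2.694 ≈ 1.591 → |1.591 − 1.778| = 0.187
2: 3.520/2.302 ≈ 1.529 → |1.529 − 1.778| = 0.249
3: 5.515/2.886 ≈ 1.911 → |1.911 − 1.778| = 0.133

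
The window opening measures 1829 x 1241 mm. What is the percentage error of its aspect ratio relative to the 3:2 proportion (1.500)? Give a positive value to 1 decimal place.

1.7%

Ratio = 1829 / 1241 ≈ 1.4738.
Ideal 3:2 = 1.5000. |1.4738 − 1.5000| / 1.5000 ≈ 1.75% → 1.7%.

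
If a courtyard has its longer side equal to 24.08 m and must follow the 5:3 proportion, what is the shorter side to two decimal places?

5:3 ≈ 1.66667.
Shorter side = 24.08 ÷ 1.66667 ≈ 14.4480 → 14.45 m.

14.45 m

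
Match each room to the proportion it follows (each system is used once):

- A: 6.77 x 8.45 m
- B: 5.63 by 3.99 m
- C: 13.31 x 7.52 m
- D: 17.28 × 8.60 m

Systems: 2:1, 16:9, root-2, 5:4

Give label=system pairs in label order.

A = 8.45/6.77 ≈ 1.248 → 5:4 (1.250)
B = 5.63/3.99 ≈ 1.411 → root-2 (1.414)
C = 13.31/7.52 ≈ 1.770 → 16:9 (1.778)
D = 17.28/8.60 ≈ 2.009 → 2:1 (2.000)

A=5:4, B=root-2, C=16:9, D=2:1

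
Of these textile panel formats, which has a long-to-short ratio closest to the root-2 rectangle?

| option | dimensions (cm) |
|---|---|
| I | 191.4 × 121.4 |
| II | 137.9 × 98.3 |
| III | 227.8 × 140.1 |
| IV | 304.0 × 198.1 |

II

Ratios (long/short): I ≈ 1.577; II ≈ 1.403; III ≈ 1.626; IV ≈ 1.535.
root-2 ≈ 1.414; option II is nearest (Δ 0.011).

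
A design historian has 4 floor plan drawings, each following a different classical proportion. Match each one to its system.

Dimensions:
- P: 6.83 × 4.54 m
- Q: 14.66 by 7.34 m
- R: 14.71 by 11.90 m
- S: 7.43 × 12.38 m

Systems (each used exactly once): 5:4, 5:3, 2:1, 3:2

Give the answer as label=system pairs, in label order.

P = 6.83/4.54 ≈ 1.504 → 3:2 (1.500)
Q = 14.66/7.34 ≈ 1.997 → 2:1 (2.000)
R = 14.71/11.90 ≈ 1.236 → 5:4 (1.250)
S = 12.38/7.43 ≈ 1.666 → 5:3 (1.667)

P=3:2, Q=2:1, R=5:4, S=5:3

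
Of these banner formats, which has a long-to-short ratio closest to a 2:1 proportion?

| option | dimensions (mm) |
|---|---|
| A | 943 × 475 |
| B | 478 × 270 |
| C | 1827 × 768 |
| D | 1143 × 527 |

Target 2:1 ≈ 2.000.
A: 1.985 (Δ0.015)  B: 1.770 (Δ0.230)  C: 2.379 (Δ0.379)  D: 2.169 (Δ0.169)

A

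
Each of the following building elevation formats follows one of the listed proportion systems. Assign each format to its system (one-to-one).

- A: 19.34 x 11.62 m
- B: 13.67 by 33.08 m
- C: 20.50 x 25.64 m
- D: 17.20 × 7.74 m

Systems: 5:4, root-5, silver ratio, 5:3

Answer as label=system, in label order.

A = 19.34/11.62 ≈ 1.664 → 5:3 (1.667)
B = 33.08/13.67 ≈ 2.420 → silver ratio (2.414)
C = 25.64/20.50 ≈ 1.251 → 5:4 (1.250)
D = 17.20/7.74 ≈ 2.222 → root-5 (2.236)

A=5:3, B=silver ratio, C=5:4, D=root-5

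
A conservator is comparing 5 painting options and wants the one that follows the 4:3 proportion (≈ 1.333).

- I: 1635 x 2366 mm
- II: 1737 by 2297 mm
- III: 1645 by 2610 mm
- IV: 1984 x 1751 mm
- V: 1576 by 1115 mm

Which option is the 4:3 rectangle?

Target 4:3 ≈ 1.333.
I: 1.447 (Δ0.114)  II: 1.322 (Δ0.011)  III: 1.587 (Δ0.254)  IV: 1.133 (Δ0.200)  V: 1.413 (Δ0.080)

II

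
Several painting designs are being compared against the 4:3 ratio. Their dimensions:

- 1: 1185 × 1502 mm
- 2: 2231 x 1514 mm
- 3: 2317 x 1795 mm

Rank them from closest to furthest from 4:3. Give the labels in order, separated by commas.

3, 1, 2

Ratios: 1 = 1502 / 1185 ≈ 1.268; 2 = 2231 / 1514 ≈ 1.474; 3 = 2317 / 1795 ≈ 1.291.
|Δ from 1.333|: 1 0.065; 2 0.141; 3 0.042.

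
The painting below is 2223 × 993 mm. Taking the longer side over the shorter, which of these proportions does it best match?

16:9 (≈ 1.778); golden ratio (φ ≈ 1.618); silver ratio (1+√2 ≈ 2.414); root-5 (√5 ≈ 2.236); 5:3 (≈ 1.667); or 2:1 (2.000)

root-5

Ratio = 2223 / 993 ≈ 2.239.
Distances: 16:9 1.778 (Δ 0.461); golden ratio 1.618 (Δ 0.621); silver ratio 2.414 (Δ 0.175); root-5 2.236 (Δ 0.003); 5:3 1.667 (Δ 0.572); 2:1 2.000 (Δ 0.239).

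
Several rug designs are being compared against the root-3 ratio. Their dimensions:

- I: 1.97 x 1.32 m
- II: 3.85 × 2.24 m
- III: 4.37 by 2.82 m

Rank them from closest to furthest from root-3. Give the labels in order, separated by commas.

II, III, I

Ratios: I = 1.97 / 1.32 ≈ 1.492; II = 3.85 / 2.24 ≈ 1.719; III = 4.37 / 2.82 ≈ 1.550.
|Δ from 1.732|: I 0.240; II 0.013; III 0.182.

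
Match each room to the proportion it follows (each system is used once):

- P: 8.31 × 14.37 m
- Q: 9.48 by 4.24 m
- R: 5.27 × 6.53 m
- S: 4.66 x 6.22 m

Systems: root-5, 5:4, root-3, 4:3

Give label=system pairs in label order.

P=root-3, Q=root-5, R=5:4, S=4:3

P = 14.37/8.31 ≈ 1.729 → root-3 (1.732)
Q = 9.48/4.24 ≈ 2.236 → root-5 (2.236)
R = 6.53/5.27 ≈ 1.239 → 5:4 (1.250)
S = 6.22/4.66 ≈ 1.335 → 4:3 (1.333)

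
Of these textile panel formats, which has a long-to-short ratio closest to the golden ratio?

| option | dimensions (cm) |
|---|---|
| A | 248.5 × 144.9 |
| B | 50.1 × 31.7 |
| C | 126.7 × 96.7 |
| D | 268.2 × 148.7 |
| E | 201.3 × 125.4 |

E

Target golden ratio ≈ 1.618.
A: 1.715 (Δ0.097)  B: 1.580 (Δ0.038)  C: 1.310 (Δ0.308)  D: 1.804 (Δ0.186)  E: 1.605 (Δ0.013)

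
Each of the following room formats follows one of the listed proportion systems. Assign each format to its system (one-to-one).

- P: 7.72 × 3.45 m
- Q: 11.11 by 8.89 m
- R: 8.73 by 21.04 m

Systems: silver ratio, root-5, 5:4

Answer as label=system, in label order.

P=root-5, Q=5:4, R=silver ratio

Ratios: P ≈ 2.238; Q ≈ 1.250; R ≈ 2.410.
Targets: silver ratio ≈ 2.414; root-5 ≈ 2.236; 5:4 ≈ 1.250.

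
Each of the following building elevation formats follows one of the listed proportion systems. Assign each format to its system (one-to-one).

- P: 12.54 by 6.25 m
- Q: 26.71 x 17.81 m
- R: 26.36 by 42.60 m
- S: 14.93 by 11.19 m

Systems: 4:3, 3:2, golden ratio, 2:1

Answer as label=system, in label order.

P=2:1, Q=3:2, R=golden ratio, S=4:3

Ratios: P ≈ 2.006; Q ≈ 1.500; R ≈ 1.616; S ≈ 1.334.
Targets: 4:3 ≈ 1.333; 3:2 ≈ 1.500; golden ratio ≈ 1.618; 2:1 ≈ 2.000.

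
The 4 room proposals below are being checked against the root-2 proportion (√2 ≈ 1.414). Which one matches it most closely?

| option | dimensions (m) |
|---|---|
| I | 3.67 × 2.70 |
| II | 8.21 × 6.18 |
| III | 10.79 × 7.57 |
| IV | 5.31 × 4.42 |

III

Ratios (long/short): I ≈ 1.359; II ≈ 1.328; III ≈ 1.425; IV ≈ 1.201.
root-2 ≈ 1.414; option III is nearest (Δ 0.011).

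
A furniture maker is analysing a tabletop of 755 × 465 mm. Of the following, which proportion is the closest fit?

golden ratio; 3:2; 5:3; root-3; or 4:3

golden ratio

755/465 ≈ 1.624. Nearest candidates are golden ratio (1.618, off by 0.006) and 5:3 (1.667, off by 0.043).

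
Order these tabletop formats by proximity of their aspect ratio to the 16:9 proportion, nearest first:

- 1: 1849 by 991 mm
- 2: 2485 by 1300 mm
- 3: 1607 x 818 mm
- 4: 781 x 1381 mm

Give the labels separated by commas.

1: 1849/991 ≈ 1.866 → |1.866 − 1.778| = 0.088
2: 2485/1300 ≈ 1.912 → |1.912 − 1.778| = 0.134
3: 1607/818 ≈ 1.965 → |1.965 − 1.778| = 0.187
4: 1381/781 ≈ 1.768 → |1.768 − 1.778| = 0.010

4, 1, 2, 3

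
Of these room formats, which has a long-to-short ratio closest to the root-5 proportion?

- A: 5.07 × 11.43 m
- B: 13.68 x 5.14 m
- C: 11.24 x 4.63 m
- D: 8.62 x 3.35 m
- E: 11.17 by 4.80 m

Ratios (long/short): A ≈ 2.254; B ≈ 2.661; C ≈ 2.428; D ≈ 2.573; E ≈ 2.327.
root-5 ≈ 2.236; option A is nearest (Δ 0.018).

A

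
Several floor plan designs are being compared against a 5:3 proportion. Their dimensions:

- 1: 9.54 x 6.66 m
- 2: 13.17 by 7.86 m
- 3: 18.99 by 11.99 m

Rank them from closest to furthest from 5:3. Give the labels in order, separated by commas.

2, 3, 1

Ratios: 1 = 9.54 / 6.66 ≈ 1.432; 2 = 13.17 / 7.86 ≈ 1.676; 3 = 18.99 / 11.99 ≈ 1.584.
|Δ from 1.667|: 1 0.235; 2 0.009; 3 0.083.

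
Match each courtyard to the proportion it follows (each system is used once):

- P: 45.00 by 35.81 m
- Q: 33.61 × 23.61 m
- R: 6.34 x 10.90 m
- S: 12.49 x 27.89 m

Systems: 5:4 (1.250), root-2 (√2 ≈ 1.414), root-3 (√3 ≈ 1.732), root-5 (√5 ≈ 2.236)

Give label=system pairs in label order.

P=5:4, Q=root-2, R=root-3, S=root-5

Ratios: P ≈ 1.257; Q ≈ 1.424; R ≈ 1.719; S ≈ 2.233.
Targets: 5:4 ≈ 1.250; root-2 ≈ 1.414; root-3 ≈ 1.732; root-5 ≈ 2.236.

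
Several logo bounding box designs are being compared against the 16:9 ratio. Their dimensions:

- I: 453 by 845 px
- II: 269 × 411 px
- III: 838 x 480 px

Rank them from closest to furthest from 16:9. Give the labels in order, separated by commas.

Ratios: I = 845 / 453 ≈ 1.865; II = 411 / 269 ≈ 1.528; III = 838 / 480 ≈ 1.746.
|Δ from 1.778|: I 0.087; II 0.250; III 0.032.

III, I, II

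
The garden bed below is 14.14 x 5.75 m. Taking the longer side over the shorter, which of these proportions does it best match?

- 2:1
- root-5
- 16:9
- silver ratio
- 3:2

Ratio = 14.14 / 5.75 ≈ 2.459.
Distances: 2:1 2.000 (Δ 0.459); root-5 2.236 (Δ 0.223); 16:9 1.778 (Δ 0.681); silver ratio 2.414 (Δ 0.045); 3:2 1.500 (Δ 0.959).

silver ratio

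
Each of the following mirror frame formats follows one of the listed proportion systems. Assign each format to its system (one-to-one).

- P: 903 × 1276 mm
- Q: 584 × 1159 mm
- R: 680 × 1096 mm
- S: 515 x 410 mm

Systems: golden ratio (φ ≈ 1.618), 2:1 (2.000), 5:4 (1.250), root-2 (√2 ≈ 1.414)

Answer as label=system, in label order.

Ratios: P ≈ 1.413; Q ≈ 1.985; R ≈ 1.612; S ≈ 1.256.
Targets: golden ratio ≈ 1.618; 2:1 ≈ 2.000; 5:4 ≈ 1.250; root-2 ≈ 1.414.

P=root-2, Q=2:1, R=golden ratio, S=5:4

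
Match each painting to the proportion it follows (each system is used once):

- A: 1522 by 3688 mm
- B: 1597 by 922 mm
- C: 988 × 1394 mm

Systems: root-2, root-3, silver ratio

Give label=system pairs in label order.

A=silver ratio, B=root-3, C=root-2

Ratios: A ≈ 2.423; B ≈ 1.732; C ≈ 1.411.
Targets: root-2 ≈ 1.414; root-3 ≈ 1.732; silver ratio ≈ 2.414.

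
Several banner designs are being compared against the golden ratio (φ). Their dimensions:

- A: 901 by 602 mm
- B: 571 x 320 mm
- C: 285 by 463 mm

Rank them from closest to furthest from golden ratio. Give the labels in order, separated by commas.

C, A, B

Ratios: A = 901 / 602 ≈ 1.497; B = 571 / 320 ≈ 1.784; C = 463 / 285 ≈ 1.625.
|Δ from 1.618|: A 0.121; B 0.166; C 0.007.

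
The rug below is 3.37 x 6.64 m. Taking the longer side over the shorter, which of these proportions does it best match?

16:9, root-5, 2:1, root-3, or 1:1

6.64/3.37 ≈ 1.970. Nearest candidates are 2:1 (2.000, off by 0.030) and 16:9 (1.778, off by 0.192).

2:1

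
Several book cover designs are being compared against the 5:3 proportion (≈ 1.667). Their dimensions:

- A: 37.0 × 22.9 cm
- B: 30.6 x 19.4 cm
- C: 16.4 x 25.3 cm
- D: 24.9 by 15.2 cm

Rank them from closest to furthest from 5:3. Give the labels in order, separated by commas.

A: 37.0/22.9 ≈ 1.616 → |1.616 − 1.667| = 0.051
B: 30.6/19.4 ≈ 1.577 → |1.577 − 1.667| = 0.090
C: 25.3/16.4 ≈ 1.543 → |1.543 − 1.667| = 0.124
D: 24.9/15.2 ≈ 1.638 → |1.638 − 1.667| = 0.029

D, A, B, C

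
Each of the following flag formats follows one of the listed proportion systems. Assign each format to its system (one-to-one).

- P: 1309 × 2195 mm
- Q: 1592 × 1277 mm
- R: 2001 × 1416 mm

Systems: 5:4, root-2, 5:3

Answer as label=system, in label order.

P = 2195/1309 ≈ 1.677 → 5:3 (1.667)
Q = 1592/1277 ≈ 1.247 → 5:4 (1.250)
R = 2001/1416 ≈ 1.413 → root-2 (1.414)

P=5:3, Q=5:4, R=root-2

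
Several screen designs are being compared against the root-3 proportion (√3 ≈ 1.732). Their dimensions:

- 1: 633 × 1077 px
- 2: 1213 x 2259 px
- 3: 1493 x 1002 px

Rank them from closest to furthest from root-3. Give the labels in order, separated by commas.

Ratios: 1 = 1077 / 633 ≈ 1.701; 2 = 2259 / 1213 ≈ 1.862; 3 = 1493 / 1002 ≈ 1.490.
|Δ from 1.732|: 1 0.031; 2 0.130; 3 0.242.

1, 2, 3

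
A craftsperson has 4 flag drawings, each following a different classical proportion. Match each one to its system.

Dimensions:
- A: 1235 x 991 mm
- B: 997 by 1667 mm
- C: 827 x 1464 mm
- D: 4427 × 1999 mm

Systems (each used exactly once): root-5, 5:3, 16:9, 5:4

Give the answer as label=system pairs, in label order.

Ratios: A ≈ 1.246; B ≈ 1.672; C ≈ 1.770; D ≈ 2.215.
Targets: root-5 ≈ 2.236; 5:3 ≈ 1.667; 16:9 ≈ 1.778; 5:4 ≈ 1.250.

A=5:4, B=5:3, C=16:9, D=root-5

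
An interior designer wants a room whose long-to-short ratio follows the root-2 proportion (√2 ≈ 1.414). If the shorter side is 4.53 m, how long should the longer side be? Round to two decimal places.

6.41 m

root-2 ≈ 1.41421.
Longer side = 4.53 × 1.41421 ≈ 6.4064 → 6.41 m.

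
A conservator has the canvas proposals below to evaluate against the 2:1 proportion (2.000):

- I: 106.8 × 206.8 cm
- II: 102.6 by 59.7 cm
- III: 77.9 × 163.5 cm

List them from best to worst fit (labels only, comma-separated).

I: 206.8/106.8 ≈ 1.936 → |1.936 − 2.000| = 0.064
II: 102.6/59.7 ≈ 1.719 → |1.719 − 2.000| = 0.281
III: 163.5/77.9 ≈ 2.099 → |2.099 − 2.000| = 0.099

I, III, II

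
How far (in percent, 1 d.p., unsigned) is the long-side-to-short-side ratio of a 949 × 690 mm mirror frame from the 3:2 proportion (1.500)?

Ratio = 949 / 690 ≈ 1.3754.
Ideal 3:2 = 1.5000. |1.3754 − 1.5000| / 1.5000 ≈ 8.31% → 8.3%.

8.3%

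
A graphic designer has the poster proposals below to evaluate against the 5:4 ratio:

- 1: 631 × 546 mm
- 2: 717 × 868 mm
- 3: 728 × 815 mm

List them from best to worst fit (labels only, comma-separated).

2, 1, 3

1: 631/546 ≈ 1.156 → |1.156 − 1.250| = 0.094
2: 868/717 ≈ 1.211 → |1.211 − 1.250| = 0.039
3: 815/728 ≈ 1.120 → |1.120 − 1.250| = 0.130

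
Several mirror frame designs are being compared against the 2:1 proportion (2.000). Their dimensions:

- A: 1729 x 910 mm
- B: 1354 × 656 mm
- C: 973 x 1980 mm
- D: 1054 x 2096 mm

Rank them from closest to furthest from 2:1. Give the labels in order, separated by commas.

Ratios: A = 1729 / 910 ≈ 1.900; B = 1354 / 656 ≈ 2.064; C = 1980 / 973 ≈ 2.035; D = 2096 / 1054 ≈ 1.989.
|Δ from 2.000|: A 0.100; B 0.064; C 0.035; D 0.011.

D, C, B, A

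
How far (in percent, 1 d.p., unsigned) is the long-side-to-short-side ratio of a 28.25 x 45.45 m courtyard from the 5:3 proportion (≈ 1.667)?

3.5%

Ratio = 45.45 / 28.25 ≈ 1.6088.
Ideal 5:3 ≈ 1.6667. |1.6088 − 1.6667| / 1.6667 ≈ 3.47% → 3.5%.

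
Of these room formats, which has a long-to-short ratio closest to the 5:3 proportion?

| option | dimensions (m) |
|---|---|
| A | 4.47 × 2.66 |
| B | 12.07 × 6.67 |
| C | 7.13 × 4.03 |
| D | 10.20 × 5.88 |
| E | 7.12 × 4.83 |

Target 5:3 ≈ 1.667.
A: 1.680 (Δ0.013)  B: 1.810 (Δ0.143)  C: 1.769 (Δ0.102)  D: 1.735 (Δ0.068)  E: 1.474 (Δ0.193)

A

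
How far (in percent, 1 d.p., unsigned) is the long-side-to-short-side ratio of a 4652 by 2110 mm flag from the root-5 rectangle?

1.4%

Ratio = 4652 / 2110 ≈ 2.2047.
Ideal root-5 ≈ 2.2361. |2.2047 − 2.2361| / 2.2361 ≈ 1.40% → 1.4%.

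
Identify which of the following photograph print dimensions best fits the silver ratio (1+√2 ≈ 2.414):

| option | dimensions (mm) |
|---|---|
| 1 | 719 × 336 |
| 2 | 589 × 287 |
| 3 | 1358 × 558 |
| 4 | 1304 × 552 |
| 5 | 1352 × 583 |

3

Ratios (long/short): 1 ≈ 2.140; 2 ≈ 2.052; 3 ≈ 2.434; 4 ≈ 2.362; 5 ≈ 2.319.
silver ratio ≈ 2.414; option 3 is nearest (Δ 0.020).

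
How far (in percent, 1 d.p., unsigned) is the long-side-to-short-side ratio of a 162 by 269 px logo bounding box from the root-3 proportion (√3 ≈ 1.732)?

Ratio = 269 / 162 ≈ 1.6605.
Ideal root-3 ≈ 1.7321. |1.6605 − 1.7321| / 1.7321 ≈ 4.13% → 4.1%.

4.1%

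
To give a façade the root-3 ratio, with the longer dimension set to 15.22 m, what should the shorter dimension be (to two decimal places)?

root-3 ≈ 1.73205.
Shorter side = 15.22 ÷ 1.73205 ≈ 8.7873 → 8.79 m.

8.79 m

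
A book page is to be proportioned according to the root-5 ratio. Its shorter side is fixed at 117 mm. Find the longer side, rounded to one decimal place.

261.6 mm

root-5 ≈ 2.23607.
Longer side = 117 × 2.23607 ≈ 261.620 → 261.6 mm.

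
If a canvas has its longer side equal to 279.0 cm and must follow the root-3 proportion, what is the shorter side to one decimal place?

root-3 ≈ 1.73205.
Shorter side = 279.0 ÷ 1.73205 ≈ 161.081 → 161.1 cm.

161.1 cm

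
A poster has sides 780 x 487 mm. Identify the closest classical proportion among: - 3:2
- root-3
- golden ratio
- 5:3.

Ratio = 780 / 487 ≈ 1.602.
Distances: 3:2 1.500 (Δ 0.102); root-3 1.732 (Δ 0.130); golden ratio 1.618 (Δ 0.016); 5:3 1.667 (Δ 0.065).

golden ratio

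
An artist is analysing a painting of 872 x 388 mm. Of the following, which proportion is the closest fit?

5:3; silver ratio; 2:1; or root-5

872/388 ≈ 2.247. Nearest candidates are root-5 (2.236, off by 0.011) and silver ratio (2.414, off by 0.167).

root-5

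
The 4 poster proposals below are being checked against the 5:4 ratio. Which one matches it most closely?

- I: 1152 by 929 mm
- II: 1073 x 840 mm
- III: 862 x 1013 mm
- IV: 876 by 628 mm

I

Ratios (long/short): I ≈ 1.240; II ≈ 1.277; III ≈ 1.175; IV ≈ 1.395.
5:4 ≈ 1.250; option I is nearest (Δ 0.010).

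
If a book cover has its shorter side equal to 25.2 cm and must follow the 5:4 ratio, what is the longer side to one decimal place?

5:4 = 1.25000.
Longer side = 25.2 × 1.25000 ≈ 31.500 → 31.5 cm.

31.5 cm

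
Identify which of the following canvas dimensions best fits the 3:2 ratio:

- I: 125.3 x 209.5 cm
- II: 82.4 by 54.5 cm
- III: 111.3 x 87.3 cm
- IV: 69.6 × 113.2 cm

II

Target 3:2 ≈ 1.500.
I: 1.672 (Δ0.172)  II: 1.512 (Δ0.012)  III: 1.275 (Δ0.225)  IV: 1.626 (Δ0.126)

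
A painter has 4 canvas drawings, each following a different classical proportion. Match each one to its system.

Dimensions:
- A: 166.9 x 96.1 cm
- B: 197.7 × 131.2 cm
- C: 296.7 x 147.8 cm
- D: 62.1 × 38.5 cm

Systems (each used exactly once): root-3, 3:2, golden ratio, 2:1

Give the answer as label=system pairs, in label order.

A=root-3, B=3:2, C=2:1, D=golden ratio

Ratios: A ≈ 1.737; B ≈ 1.507; C ≈ 2.007; D ≈ 1.613.
Targets: root-3 ≈ 1.732; 3:2 ≈ 1.500; golden ratio ≈ 1.618; 2:1 ≈ 2.000.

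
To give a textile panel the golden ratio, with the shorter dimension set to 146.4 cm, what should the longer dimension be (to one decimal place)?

236.9 cm

golden ratio ≈ 1.61803.
Longer side = 146.4 × 1.61803 ≈ 236.880 → 236.9 cm.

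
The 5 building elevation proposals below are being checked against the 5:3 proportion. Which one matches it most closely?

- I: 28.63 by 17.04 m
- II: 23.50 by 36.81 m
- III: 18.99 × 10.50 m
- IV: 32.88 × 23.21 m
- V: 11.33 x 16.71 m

I

Ratios (long/short): I ≈ 1.680; II ≈ 1.566; III ≈ 1.809; IV ≈ 1.417; V ≈ 1.475.
5:3 ≈ 1.667; option I is nearest (Δ 0.013).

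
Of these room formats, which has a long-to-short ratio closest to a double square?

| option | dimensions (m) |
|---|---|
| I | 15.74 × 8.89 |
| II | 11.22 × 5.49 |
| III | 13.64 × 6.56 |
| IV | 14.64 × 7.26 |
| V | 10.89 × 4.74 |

Target 2:1 ≈ 2.000.
I: 1.771 (Δ0.229)  II: 2.044 (Δ0.044)  III: 2.079 (Δ0.079)  IV: 2.017 (Δ0.017)  V: 2.297 (Δ0.297)

IV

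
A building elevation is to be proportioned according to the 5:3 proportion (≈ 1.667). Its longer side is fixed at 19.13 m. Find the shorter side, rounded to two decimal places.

11.48 m

5:3 ≈ 1.66667.
Shorter side = 19.13 ÷ 1.66667 ≈ 11.4780 → 11.48 m.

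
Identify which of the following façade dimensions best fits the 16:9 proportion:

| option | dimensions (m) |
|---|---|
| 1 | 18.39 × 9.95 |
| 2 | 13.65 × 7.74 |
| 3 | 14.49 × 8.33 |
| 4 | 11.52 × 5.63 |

Target 16:9 ≈ 1.778.
1: 1.848 (Δ0.070)  2: 1.764 (Δ0.014)  3: 1.739 (Δ0.039)  4: 2.046 (Δ0.268)

2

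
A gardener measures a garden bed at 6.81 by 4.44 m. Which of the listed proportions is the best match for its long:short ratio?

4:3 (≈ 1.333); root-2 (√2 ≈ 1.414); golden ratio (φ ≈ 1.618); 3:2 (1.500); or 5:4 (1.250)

6.81/4.44 ≈ 1.534. Nearest candidates are 3:2 (1.500, off by 0.034) and golden ratio (1.618, off by 0.084).

3:2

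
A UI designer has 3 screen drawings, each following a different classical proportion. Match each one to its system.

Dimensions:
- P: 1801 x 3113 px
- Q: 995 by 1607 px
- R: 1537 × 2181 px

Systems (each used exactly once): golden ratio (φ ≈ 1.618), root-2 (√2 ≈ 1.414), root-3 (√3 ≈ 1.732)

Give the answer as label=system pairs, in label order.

Ratios: P ≈ 1.728; Q ≈ 1.615; R ≈ 1.419.
Targets: golden ratio ≈ 1.618; root-2 ≈ 1.414; root-3 ≈ 1.732.

P=root-3, Q=golden ratio, R=root-2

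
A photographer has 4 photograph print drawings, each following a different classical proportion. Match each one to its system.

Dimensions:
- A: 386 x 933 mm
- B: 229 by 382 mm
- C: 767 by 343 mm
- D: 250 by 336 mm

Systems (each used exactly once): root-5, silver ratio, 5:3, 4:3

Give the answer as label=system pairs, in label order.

A=silver ratio, B=5:3, C=root-5, D=4:3

Ratios: A ≈ 2.417; B ≈ 1.668; C ≈ 2.236; D ≈ 1.344.
Targets: root-5 ≈ 2.236; silver ratio ≈ 2.414; 5:3 ≈ 1.667; 4:3 ≈ 1.333.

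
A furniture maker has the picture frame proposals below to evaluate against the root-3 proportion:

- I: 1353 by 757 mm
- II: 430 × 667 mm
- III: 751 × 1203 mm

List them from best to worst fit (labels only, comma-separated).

Ratios: I = 1353 / 757 ≈ 1.787; II = 667 / 430 ≈ 1.551; III = 1203 / 751 ≈ 1.602.
|Δ from 1.732|: I 0.055; II 0.181; III 0.130.

I, III, II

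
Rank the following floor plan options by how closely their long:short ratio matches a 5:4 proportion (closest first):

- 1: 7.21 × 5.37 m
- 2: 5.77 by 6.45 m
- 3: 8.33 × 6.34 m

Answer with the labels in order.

3, 1, 2

Ratios: 1 = 7.21 / 5.37 ≈ 1.343; 2 = 6.45 / 5.77 ≈ 1.118; 3 = 8.33 / 6.34 ≈ 1.314.
|Δ from 1.250|: 1 0.093; 2 0.132; 3 0.064.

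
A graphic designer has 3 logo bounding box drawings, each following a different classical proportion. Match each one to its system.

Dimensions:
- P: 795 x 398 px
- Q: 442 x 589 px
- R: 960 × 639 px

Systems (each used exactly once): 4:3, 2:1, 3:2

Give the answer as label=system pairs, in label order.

P=2:1, Q=4:3, R=3:2

Ratios: P ≈ 1.997; Q ≈ 1.333; R ≈ 1.502.
Targets: 4:3 ≈ 1.333; 2:1 ≈ 2.000; 3:2 ≈ 1.500.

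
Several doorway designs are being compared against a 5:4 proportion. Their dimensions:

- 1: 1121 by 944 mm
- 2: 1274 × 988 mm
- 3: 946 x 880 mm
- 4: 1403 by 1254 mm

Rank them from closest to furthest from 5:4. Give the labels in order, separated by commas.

2, 1, 4, 3

1: 1121/944 ≈ 1.188 → |1.188 − 1.250| = 0.062
2: 1274/988 ≈ 1.289 → |1.289 − 1.250| = 0.039
3: 946/880 ≈ 1.075 → |1.075 − 1.250| = 0.175
4: 1403/1254 ≈ 1.119 → |1.119 − 1.250| = 0.131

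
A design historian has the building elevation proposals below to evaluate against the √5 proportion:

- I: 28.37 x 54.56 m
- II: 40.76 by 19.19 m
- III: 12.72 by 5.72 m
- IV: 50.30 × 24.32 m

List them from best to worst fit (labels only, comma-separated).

Ratios: I = 54.56 / 28.37 ≈ 1.923; II = 40.76 / 19.19 ≈ 2.124; III = 12.72 / 5.72 ≈ 2.224; IV = 50.30 / 24.32 ≈ 2.068.
|Δ from 2.236|: I 0.313; II 0.112; III 0.012; IV 0.168.

III, II, IV, I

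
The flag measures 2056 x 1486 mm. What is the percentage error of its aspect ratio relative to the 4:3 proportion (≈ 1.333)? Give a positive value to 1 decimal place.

3.8%

Ratio = 2056 / 1486 ≈ 1.3836.
Ideal 4:3 ≈ 1.3333. |1.3836 − 1.3333| / 1.3333 ≈ 3.77% → 3.8%.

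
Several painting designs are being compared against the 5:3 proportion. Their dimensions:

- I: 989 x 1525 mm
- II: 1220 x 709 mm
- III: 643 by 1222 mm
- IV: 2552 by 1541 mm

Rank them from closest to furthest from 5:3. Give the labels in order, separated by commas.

IV, II, I, III

Ratios: I = 1525 / 989 ≈ 1.542; II = 1220 / 709 ≈ 1.721; III = 1222 / 643 ≈ 1.900; IV = 2552 / 1541 ≈ 1.656.
|Δ from 1.667|: I 0.125; II 0.054; III 0.233; IV 0.011.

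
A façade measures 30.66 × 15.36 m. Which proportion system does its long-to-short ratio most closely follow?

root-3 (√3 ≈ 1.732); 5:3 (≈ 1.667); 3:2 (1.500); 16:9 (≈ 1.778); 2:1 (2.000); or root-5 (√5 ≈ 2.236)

30.66/15.36 ≈ 1.996. Nearest candidates are 2:1 (2.000, off by 0.004) and 16:9 (1.778, off by 0.218).

2:1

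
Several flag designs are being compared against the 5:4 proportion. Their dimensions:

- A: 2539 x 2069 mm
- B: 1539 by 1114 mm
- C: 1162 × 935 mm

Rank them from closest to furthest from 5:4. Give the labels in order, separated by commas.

A: 2539/2069 ≈ 1.227 → |1.227 − 1.250| = 0.023
B: 1539/1114 ≈ 1.382 → |1.382 − 1.250| = 0.132
C: 1162/935 ≈ 1.243 → |1.243 − 1.250| = 0.007

C, A, B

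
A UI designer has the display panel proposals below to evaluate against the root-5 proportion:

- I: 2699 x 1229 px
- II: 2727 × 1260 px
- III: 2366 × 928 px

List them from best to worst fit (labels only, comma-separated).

I: 2699/1229 ≈ 2.196 → |2.196 − 2.236| = 0.040
II: 2727/1260 ≈ 2.164 → |2.164 − 2.236| = 0.072
III: 2366/928 ≈ 2.550 → |2.550 − 2.236| = 0.314

I, II, III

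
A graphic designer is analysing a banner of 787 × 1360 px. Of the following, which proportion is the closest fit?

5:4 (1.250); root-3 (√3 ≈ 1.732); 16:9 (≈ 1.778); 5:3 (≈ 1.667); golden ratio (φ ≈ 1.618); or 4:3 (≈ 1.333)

1360/787 ≈ 1.728. Nearest candidates are root-3 (1.732, off by 0.004) and 16:9 (1.778, off by 0.050).

root-3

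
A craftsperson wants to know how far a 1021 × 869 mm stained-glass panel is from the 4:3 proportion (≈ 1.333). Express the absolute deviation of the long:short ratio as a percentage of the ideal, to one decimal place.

Ratio = 1021 / 869 ≈ 1.1749.
Ideal 4:3 ≈ 1.3333. |1.1749 − 1.3333| / 1.3333 ≈ 11.88% → 11.9%.

11.9%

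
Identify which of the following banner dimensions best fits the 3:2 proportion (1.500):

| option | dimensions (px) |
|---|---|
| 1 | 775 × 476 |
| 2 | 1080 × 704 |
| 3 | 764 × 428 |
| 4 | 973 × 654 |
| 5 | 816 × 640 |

4

Target 3:2 ≈ 1.500.
1: 1.628 (Δ0.128)  2: 1.534 (Δ0.034)  3: 1.785 (Δ0.285)  4: 1.488 (Δ0.012)  5: 1.275 (Δ0.225)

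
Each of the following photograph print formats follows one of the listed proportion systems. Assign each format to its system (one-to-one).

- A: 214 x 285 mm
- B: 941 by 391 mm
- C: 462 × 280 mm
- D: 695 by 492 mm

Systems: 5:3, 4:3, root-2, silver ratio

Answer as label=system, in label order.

Ratios: A ≈ 1.332; B ≈ 2.407; C ≈ 1.650; D ≈ 1.413.
Targets: 5:3 ≈ 1.667; 4:3 ≈ 1.333; root-2 ≈ 1.414; silver ratio ≈ 2.414.

A=4:3, B=silver ratio, C=5:3, D=root-2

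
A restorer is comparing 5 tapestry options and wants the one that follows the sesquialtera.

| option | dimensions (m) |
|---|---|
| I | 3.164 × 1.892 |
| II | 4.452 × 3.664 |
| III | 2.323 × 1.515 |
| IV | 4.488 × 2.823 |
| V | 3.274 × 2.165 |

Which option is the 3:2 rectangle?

V

Ratios (long/short): I ≈ 1.672; II ≈ 1.215; III ≈ 1.533; IV ≈ 1.590; V ≈ 1.512.
3:2 ≈ 1.500; option V is nearest (Δ 0.012).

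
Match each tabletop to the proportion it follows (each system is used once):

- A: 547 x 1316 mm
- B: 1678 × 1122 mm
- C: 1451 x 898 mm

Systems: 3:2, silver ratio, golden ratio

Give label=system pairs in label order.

A=silver ratio, B=3:2, C=golden ratio

Ratios: A ≈ 2.406; B ≈ 1.496; C ≈ 1.616.
Targets: 3:2 ≈ 1.500; silver ratio ≈ 2.414; golden ratio ≈ 1.618.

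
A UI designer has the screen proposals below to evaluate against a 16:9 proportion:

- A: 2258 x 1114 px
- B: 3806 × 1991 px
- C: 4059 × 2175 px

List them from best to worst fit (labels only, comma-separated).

A: 2258/1114 ≈ 2.027 → |2.027 − 1.778| = 0.249
B: 3806/1991 ≈ 1.912 → |1.912 − 1.778| = 0.134
C: 4059/2175 ≈ 1.866 → |1.866 − 1.778| = 0.088

C, B, A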